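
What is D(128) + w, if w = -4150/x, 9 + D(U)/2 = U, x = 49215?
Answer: 2341804/9843 ≈ 237.92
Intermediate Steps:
D(U) = -18 + 2*U
w = -830/9843 (w = -4150/49215 = -4150*1/49215 = -830/9843 ≈ -0.084324)
D(128) + w = (-18 + 2*128) - 830/9843 = (-18 + 256) - 830/9843 = 238 - 830/9843 = 2341804/9843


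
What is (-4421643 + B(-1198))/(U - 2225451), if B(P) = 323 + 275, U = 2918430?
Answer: -4421045/692979 ≈ -6.3798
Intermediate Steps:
B(P) = 598
(-4421643 + B(-1198))/(U - 2225451) = (-4421643 + 598)/(2918430 - 2225451) = -4421045/692979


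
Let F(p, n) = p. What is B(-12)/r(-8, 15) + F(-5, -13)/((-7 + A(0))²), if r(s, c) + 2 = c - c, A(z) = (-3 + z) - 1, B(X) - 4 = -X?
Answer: -973/121 ≈ -8.0413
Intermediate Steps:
B(X) = 4 - X
A(z) = -4 + z
r(s, c) = -2 (r(s, c) = -2 + (c - c) = -2 + 0 = -2)
B(-12)/r(-8, 15) + F(-5, -13)/((-7 + A(0))²) = (4 - 1*(-12))/(-2) - 5/(-7 + (-4 + 0))² = (4 + 12)*(-½) - 5/(-7 - 4)² = 16*(-½) - 5/((-11)²) = -8 - 5/121 = -973/121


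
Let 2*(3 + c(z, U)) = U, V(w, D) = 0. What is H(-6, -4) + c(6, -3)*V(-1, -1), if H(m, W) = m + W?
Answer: -10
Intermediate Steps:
H(m, W) = W + m
c(z, U) = -3 + U/2
H(-6, -4) + c(6, -3)*V(-1, -1) = (-4 - 6) + (-3 + (1/2)*(-3))*0 = -10 + (-3 - 3/2)*0 = -10 - 9/2*0 = -10 + 0 = -10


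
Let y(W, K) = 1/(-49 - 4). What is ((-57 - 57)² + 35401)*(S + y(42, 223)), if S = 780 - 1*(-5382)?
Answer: 15805734245/53 ≈ 2.9822e+8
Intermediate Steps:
y(W, K) = -1/53 (y(W, K) = 1/(-53) = -1/53)
S = 6162 (S = 780 + 5382 = 6162)
((-57 - 57)² + 35401)*(S + y(42, 223)) = ((-57 - 57)² + 35401)*(6162 - 1/53) = ((-114)² + 35401)*(326585/53) = (12996 + 35401)*(326585/53) = 48397*(326585/53) = 15805734245/53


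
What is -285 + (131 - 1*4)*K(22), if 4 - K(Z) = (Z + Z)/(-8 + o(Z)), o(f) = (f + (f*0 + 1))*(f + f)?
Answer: 54576/251 ≈ 217.43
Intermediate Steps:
o(f) = 2*f*(1 + f) (o(f) = (f + (0 + 1))*(2*f) = (f + 1)*(2*f) = (1 + f)*(2*f) = 2*f*(1 + f))
K(Z) = 4 - 2*Z/(-8 + 2*Z*(1 + Z)) (K(Z) = 4 - (Z + Z)/(-8 + 2*Z*(1 + Z)) = 4 - 2*Z/(-8 + 2*Z*(1 + Z)))
-285 + (131 - 1*4)*K(22) = -285 + (131 - 1*4)*((-16 - 1*22 + 4*22*(1 + 22))/(-4 + 22*(1 + 22))) = -285 + (131 - 4)*((-16 - 22 + 4*22*23)/(-4 + 22*23)) = -285 + 127*((-16 - 22 + 2024)/(-4 + 506)) = -285 + 127*(1986/502) = -285 + 127*((1/502)*1986) = -285 + 127*(993/251) = -285 + 126111/251 = 54576/251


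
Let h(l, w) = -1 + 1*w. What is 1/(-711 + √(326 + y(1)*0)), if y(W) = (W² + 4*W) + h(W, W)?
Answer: -711/505195 - √326/505195 ≈ -0.0014431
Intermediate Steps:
h(l, w) = -1 + w
y(W) = -1 + W² + 5*W (y(W) = (W² + 4*W) + (-1 + W) = -1 + W² + 5*W)
1/(-711 + √(326 + y(1)*0)) = 1/(-711 + √(326 + (-1 + 1² + 5*1)*0)) = 1/(-711 + √(326 + (-1 + 1 + 5)*0)) = 1/(-711 + √(326 + 5*0)) = 1/(-711 + √(326 + 0)) = 1/(-711 + √326)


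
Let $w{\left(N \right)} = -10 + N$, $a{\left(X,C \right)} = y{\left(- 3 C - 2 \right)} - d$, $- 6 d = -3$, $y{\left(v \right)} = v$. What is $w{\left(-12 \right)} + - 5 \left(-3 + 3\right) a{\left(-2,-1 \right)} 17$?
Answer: $-22$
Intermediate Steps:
$d = \frac{1}{2}$ ($d = \left(- \frac{1}{6}\right) \left(-3\right) = \frac{1}{2} \approx 0.5$)
$a{\left(X,C \right)} = - \frac{5}{2} - 3 C$ ($a{\left(X,C \right)} = \left(- 3 C - 2\right) - \frac{1}{2} = \left(-2 - 3 C\right) - \frac{1}{2} = - \frac{5}{2} - 3 C$)
$w{\left(-12 \right)} + - 5 \left(-3 + 3\right) a{\left(-2,-1 \right)} 17 = \left(-10 - 12\right) + - 5 \left(-3 + 3\right) \left(- \frac{5}{2} - -3\right) 17 = -22 + \left(-5\right) 0 \left(- \frac{5}{2} + 3\right) 17 = -22 + 0 \cdot \frac{1}{2} \cdot 17 = -22 + 0 \cdot 17 = -22 + 0 = -22$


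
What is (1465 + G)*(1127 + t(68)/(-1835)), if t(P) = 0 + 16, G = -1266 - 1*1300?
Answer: -6204087/5 ≈ -1.2408e+6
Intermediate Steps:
G = -2566 (G = -1266 - 1300 = -2566)
t(P) = 16
(1465 + G)*(1127 + t(68)/(-1835)) = (1465 - 2566)*(1127 + 16/(-1835)) = -1101*(1127 + 16*(-1/1835)) = -1101*(1127 - 16/1835) = -1101*2068029/1835 = -6204087/5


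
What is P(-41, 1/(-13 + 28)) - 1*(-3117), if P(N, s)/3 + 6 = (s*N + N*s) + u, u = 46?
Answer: 16103/5 ≈ 3220.6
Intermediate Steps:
P(N, s) = 120 + 6*N*s (P(N, s) = -18 + 3*((s*N + N*s) + 46) = -18 + 3*((N*s + N*s) + 46) = -18 + 3*(2*N*s + 46) = -18 + 3*(46 + 2*N*s) = -18 + (138 + 6*N*s) = 120 + 6*N*s)
P(-41, 1/(-13 + 28)) - 1*(-3117) = (120 + 6*(-41)/(-13 + 28)) - 1*(-3117) = (120 + 6*(-41)/15) + 3117 = (120 + 6*(-41)*(1/15)) + 3117 = (120 - 82/5) + 3117 = 518/5 + 3117 = 16103/5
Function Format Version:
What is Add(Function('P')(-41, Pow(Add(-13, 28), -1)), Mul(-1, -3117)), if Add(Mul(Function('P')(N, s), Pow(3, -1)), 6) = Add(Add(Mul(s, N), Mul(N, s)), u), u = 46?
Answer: Rational(16103, 5) ≈ 3220.6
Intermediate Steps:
Function('P')(N, s) = Add(120, Mul(6, N, s)) (Function('P')(N, s) = Add(-18, Mul(3, Add(Add(Mul(s, N), Mul(N, s)), 46))) = Add(-18, Mul(3, Add(Add(Mul(N, s), Mul(N, s)), 46))) = Add(-18, Mul(3, Add(Mul(2, N, s), 46))) = Add(-18, Mul(3, Add(46, Mul(2, N, s)))) = Add(-18, Add(138, Mul(6, N, s))) = Add(120, Mul(6, N, s)))
Add(Function('P')(-41, Pow(Add(-13, 28), -1)), Mul(-1, -3117)) = Add(Add(120, Mul(6, -41, Pow(Add(-13, 28), -1))), Mul(-1, -3117)) = Add(Add(120, Mul(6, -41, Pow(15, -1))), 3117) = Add(Add(120, Mul(6, -41, Rational(1, 15))), 3117) = Add(Add(120, Rational(-82, 5)), 3117) = Add(Rational(518, 5), 3117) = Rational(16103, 5)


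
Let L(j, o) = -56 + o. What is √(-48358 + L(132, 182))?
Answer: 2*I*√12058 ≈ 219.62*I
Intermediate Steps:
√(-48358 + L(132, 182)) = √(-48358 + (-56 + 182)) = √(-48358 + 126) = √(-48232) = 2*I*√12058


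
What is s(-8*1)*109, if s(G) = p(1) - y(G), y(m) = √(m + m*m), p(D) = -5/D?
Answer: -545 - 218*√14 ≈ -1360.7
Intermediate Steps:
y(m) = √(m + m²)
s(G) = -5 - √(G*(1 + G)) (s(G) = -5/1 - √(G*(1 + G)) = -5*1 - √(G*(1 + G)) = -5 - √(G*(1 + G)))
s(-8*1)*109 = (-5 - √((-8*1)*(1 - 8*1)))*109 = (-5 - √(-8*(1 - 8)))*109 = (-5 - √(-8*(-7)))*109 = (-5 - √56)*109 = (-5 - 2*√14)*109 = -545 - 218*√14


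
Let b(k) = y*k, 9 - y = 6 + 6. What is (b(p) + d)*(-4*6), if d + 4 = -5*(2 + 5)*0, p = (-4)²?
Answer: 1248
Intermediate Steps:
y = -3 (y = 9 - (6 + 6) = 9 - 1*12 = 9 - 12 = -3)
p = 16
b(k) = -3*k
d = -4 (d = -4 - 5*(2 + 5)*0 = -4 - 5*7*0 = -4 - 35*0 = -4 + 0 = -4)
(b(p) + d)*(-4*6) = (-3*16 - 4)*(-4*6) = (-48 - 4)*(-24) = -52*(-24) = 1248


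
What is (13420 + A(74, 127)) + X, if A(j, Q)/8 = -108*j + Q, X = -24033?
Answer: -73533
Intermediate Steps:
A(j, Q) = -864*j + 8*Q (A(j, Q) = 8*(-108*j + Q) = 8*(Q - 108*j) = -864*j + 8*Q)
(13420 + A(74, 127)) + X = (13420 + (-864*74 + 8*127)) - 24033 = (13420 + (-63936 + 1016)) - 24033 = (13420 - 62920) - 24033 = -49500 - 24033 = -73533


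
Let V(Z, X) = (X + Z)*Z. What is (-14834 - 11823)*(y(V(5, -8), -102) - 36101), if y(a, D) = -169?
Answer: 966849390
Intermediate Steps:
V(Z, X) = Z*(X + Z)
(-14834 - 11823)*(y(V(5, -8), -102) - 36101) = (-14834 - 11823)*(-169 - 36101) = -26657*(-36270) = 966849390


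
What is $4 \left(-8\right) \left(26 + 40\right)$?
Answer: $-2112$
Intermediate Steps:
$4 \left(-8\right) \left(26 + 40\right) = \left(-32\right) 66 = -2112$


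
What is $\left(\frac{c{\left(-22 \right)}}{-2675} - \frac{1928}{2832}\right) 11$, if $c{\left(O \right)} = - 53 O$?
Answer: $- \frac{11631829}{946950} \approx -12.283$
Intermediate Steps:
$\left(\frac{c{\left(-22 \right)}}{-2675} - \frac{1928}{2832}\right) 11 = \left(\frac{\left(-53\right) \left(-22\right)}{-2675} - \frac{1928}{2832}\right) 11 = \left(1166 \left(- \frac{1}{2675}\right) - \frac{241}{354}\right) 11 = \left(- \frac{1166}{2675} - \frac{241}{354}\right) 11 = \left(- \frac{1057439}{946950}\right) 11 = - \frac{11631829}{946950}$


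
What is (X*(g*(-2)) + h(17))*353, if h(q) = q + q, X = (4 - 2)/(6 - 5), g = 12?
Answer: -4942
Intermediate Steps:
X = 2 (X = 2/1 = 2*1 = 2)
h(q) = 2*q
(X*(g*(-2)) + h(17))*353 = (2*(12*(-2)) + 2*17)*353 = (2*(-24) + 34)*353 = (-48 + 34)*353 = -14*353 = -4942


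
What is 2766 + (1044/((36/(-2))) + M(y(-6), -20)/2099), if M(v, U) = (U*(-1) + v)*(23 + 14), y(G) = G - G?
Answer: 5684832/2099 ≈ 2708.4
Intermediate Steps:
y(G) = 0
M(v, U) = -37*U + 37*v (M(v, U) = (-U + v)*37 = (v - U)*37 = -37*U + 37*v)
2766 + (1044/((36/(-2))) + M(y(-6), -20)/2099) = 2766 + (1044/((36/(-2))) + (-37*(-20) + 37*0)/2099) = 2766 + (1044/((36*(-1/2))) + (740 + 0)*(1/2099)) = 2766 + (1044/(-18) + 740*(1/2099)) = 2766 + (1044*(-1/18) + 740/2099) = 2766 + (-58 + 740/2099) = 2766 - 121002/2099 = 5684832/2099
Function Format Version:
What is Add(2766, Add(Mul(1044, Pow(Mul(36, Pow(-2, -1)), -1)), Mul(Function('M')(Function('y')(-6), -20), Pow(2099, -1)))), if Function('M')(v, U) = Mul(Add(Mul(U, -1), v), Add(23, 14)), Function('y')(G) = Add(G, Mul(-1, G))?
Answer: Rational(5684832, 2099) ≈ 2708.4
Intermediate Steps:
Function('y')(G) = 0
Function('M')(v, U) = Add(Mul(-37, U), Mul(37, v)) (Function('M')(v, U) = Mul(Add(Mul(-1, U), v), 37) = Mul(Add(v, Mul(-1, U)), 37) = Add(Mul(-37, U), Mul(37, v)))
Add(2766, Add(Mul(1044, Pow(Mul(36, Pow(-2, -1)), -1)), Mul(Function('M')(Function('y')(-6), -20), Pow(2099, -1)))) = Add(2766, Add(Mul(1044, Pow(Mul(36, Pow(-2, -1)), -1)), Mul(Add(Mul(-37, -20), Mul(37, 0)), Pow(2099, -1)))) = Add(2766, Add(Mul(1044, Pow(Mul(36, Rational(-1, 2)), -1)), Mul(Add(740, 0), Rational(1, 2099)))) = Add(2766, Add(Mul(1044, Pow(-18, -1)), Mul(740, Rational(1, 2099)))) = Add(2766, Add(Mul(1044, Rational(-1, 18)), Rational(740, 2099))) = Add(2766, Add(-58, Rational(740, 2099))) = Add(2766, Rational(-121002, 2099)) = Rational(5684832, 2099)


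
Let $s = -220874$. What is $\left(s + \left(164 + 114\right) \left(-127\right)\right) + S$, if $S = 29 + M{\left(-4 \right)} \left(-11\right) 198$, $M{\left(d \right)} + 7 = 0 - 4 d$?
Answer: $-275753$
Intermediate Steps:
$M{\left(d \right)} = -7 - 4 d$ ($M{\left(d \right)} = -7 + \left(0 - 4 d\right) = -7 - 4 d$)
$S = -19573$ ($S = 29 + \left(-7 - -16\right) \left(-11\right) 198 = 29 + \left(-7 + 16\right) \left(-11\right) 198 = 29 + 9 \left(-11\right) 198 = 29 - 19602 = -19573$)
$\left(s + \left(164 + 114\right) \left(-127\right)\right) + S = \left(-220874 + \left(164 + 114\right) \left(-127\right)\right) - 19573 = \left(-220874 + 278 \left(-127\right)\right) - 19573 = \left(-220874 - 35306\right) - 19573 = -256180 - 19573 = -275753$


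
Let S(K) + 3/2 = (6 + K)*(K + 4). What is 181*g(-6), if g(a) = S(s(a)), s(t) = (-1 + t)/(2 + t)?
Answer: 124709/16 ≈ 7794.3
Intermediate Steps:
s(t) = (-1 + t)/(2 + t)
S(K) = -3/2 + (4 + K)*(6 + K) (S(K) = -3/2 + (6 + K)*(K + 4) = -3/2 + (6 + K)*(4 + K) = -3/2 + (4 + K)*(6 + K))
g(a) = 45/2 + (-1 + a)²/(2 + a)² + 10*(-1 + a)/(2 + a) (g(a) = 45/2 + ((-1 + a)/(2 + a))² + 10*((-1 + a)/(2 + a)) = 45/2 + (-1 + a)²/(2 + a)² + 10*(-1 + a)/(2 + a))
181*g(-6) = 181*((142 + 67*(-6)² + 196*(-6))/(2*(4 + (-6)² + 4*(-6)))) = 181*((142 + 67*36 - 1176)/(2*(4 + 36 - 24))) = 181*((½)*(142 + 2412 - 1176)/16) = 181*((½)*(1/16)*1378) = 181*(689/16) = 124709/16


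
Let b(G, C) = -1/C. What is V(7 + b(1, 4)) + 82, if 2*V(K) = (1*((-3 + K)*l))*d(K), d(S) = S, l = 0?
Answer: 82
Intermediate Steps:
V(K) = 0 (V(K) = ((1*((-3 + K)*0))*K)/2 = ((1*0)*K)/2 = (0*K)/2 = (½)*0 = 0)
V(7 + b(1, 4)) + 82 = 0 + 82 = 82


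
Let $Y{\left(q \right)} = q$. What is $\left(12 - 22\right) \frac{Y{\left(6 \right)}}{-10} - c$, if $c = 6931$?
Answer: $-6925$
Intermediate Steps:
$\left(12 - 22\right) \frac{Y{\left(6 \right)}}{-10} - c = \left(12 - 22\right) \frac{6}{-10} - 6931 = - 10 \cdot 6 \left(- \frac{1}{10}\right) - 6931 = \left(-10\right) \left(- \frac{3}{5}\right) - 6931 = 6 - 6931 = -6925$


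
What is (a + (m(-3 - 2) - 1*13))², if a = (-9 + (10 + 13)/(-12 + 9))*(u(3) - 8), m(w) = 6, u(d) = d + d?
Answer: 6241/9 ≈ 693.44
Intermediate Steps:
u(d) = 2*d
a = 100/3 (a = (-9 + (10 + 13)/(-12 + 9))*(2*3 - 8) = (-9 + 23/(-3))*(6 - 8) = (-9 + 23*(-⅓))*(-2) = (-9 - 23/3)*(-2) = -50/3*(-2) = 100/3 ≈ 33.333)
(a + (m(-3 - 2) - 1*13))² = (100/3 + (6 - 1*13))² = (100/3 + (6 - 13))² = (100/3 - 7)² = (79/3)² = 6241/9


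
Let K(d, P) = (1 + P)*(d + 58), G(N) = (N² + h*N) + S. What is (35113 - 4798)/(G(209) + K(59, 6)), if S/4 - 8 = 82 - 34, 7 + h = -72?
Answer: 30315/28213 ≈ 1.0745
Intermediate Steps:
h = -79 (h = -7 - 72 = -79)
S = 224 (S = 32 + 4*(82 - 34) = 32 + 4*48 = 32 + 192 = 224)
G(N) = 224 + N² - 79*N (G(N) = (N² - 79*N) + 224 = 224 + N² - 79*N)
K(d, P) = (1 + P)*(58 + d)
(35113 - 4798)/(G(209) + K(59, 6)) = (35113 - 4798)/((224 + 209² - 79*209) + (58 + 59 + 58*6 + 6*59)) = 30315/((224 + 43681 - 16511) + (58 + 59 + 348 + 354)) = 30315/(27394 + 819) = 30315/28213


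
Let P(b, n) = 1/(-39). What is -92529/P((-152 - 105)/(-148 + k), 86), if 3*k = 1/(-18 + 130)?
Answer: 3608631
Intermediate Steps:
k = 1/336 (k = 1/(3*(-18 + 130)) = (⅓)/112 = (⅓)*(1/112) = 1/336 ≈ 0.0029762)
P(b, n) = -1/39
-92529/P((-152 - 105)/(-148 + k), 86) = -92529/(-1/39) = -92529*(-39) = 3608631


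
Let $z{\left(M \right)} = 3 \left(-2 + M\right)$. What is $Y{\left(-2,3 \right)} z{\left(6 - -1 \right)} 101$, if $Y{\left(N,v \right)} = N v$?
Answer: $-9090$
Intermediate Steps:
$z{\left(M \right)} = -6 + 3 M$
$Y{\left(-2,3 \right)} z{\left(6 - -1 \right)} 101 = \left(-2\right) 3 \left(-6 + 3 \left(6 - -1\right)\right) 101 = - 6 \left(-6 + 3 \left(6 + 1\right)\right) 101 = - 6 \left(-6 + 3 \cdot 7\right) 101 = - 6 \left(-6 + 21\right) 101 = \left(-6\right) 15 \cdot 101 = \left(-90\right) 101 = -9090$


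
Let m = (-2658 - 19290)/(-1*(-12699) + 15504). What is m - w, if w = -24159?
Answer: 227111443/9401 ≈ 24158.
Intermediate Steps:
m = -7316/9401 (m = -21948/(12699 + 15504) = -21948/28203 = -21948*1/28203 = -7316/9401 ≈ -0.77822)
m - w = -7316/9401 - 1*(-24159) = -7316/9401 + 24159 = 227111443/9401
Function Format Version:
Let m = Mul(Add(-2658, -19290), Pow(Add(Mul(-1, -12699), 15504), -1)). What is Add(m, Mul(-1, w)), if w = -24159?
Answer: Rational(227111443, 9401) ≈ 24158.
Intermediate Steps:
m = Rational(-7316, 9401) (m = Mul(-21948, Pow(Add(12699, 15504), -1)) = Mul(-21948, Pow(28203, -1)) = Mul(-21948, Rational(1, 28203)) = Rational(-7316, 9401) ≈ -0.77822)
Add(m, Mul(-1, w)) = Add(Rational(-7316, 9401), Mul(-1, -24159)) = Add(Rational(-7316, 9401), 24159) = Rational(227111443, 9401)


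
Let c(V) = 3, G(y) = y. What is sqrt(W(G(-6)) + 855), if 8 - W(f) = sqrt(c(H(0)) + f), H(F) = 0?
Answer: sqrt(863 - I*sqrt(3)) ≈ 29.377 - 0.0295*I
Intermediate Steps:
W(f) = 8 - sqrt(3 + f)
sqrt(W(G(-6)) + 855) = sqrt((8 - sqrt(3 - 6)) + 855) = sqrt((8 - sqrt(-3)) + 855) = sqrt((8 - I*sqrt(3)) + 855) = sqrt(863 - I*sqrt(3))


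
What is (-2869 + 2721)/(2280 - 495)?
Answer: -148/1785 ≈ -0.082913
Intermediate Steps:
(-2869 + 2721)/(2280 - 495) = -148/1785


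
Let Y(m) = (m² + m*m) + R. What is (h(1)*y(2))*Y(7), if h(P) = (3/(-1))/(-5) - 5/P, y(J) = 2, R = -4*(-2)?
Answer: -4664/5 ≈ -932.80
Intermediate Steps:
R = 8
h(P) = ⅗ - 5/P (h(P) = (3*(-1))*(-⅕) - 5/P = -3*(-⅕) - 5/P = ⅗ - 5/P)
Y(m) = 8 + 2*m² (Y(m) = (m² + m*m) + 8 = (m² + m²) + 8 = 2*m² + 8 = 8 + 2*m²)
(h(1)*y(2))*Y(7) = ((⅗ - 5/1)*2)*(8 + 2*7²) = ((⅗ - 5*1)*2)*(8 + 2*49) = ((⅗ - 5)*2)*(8 + 98) = -22/5*2*106 = -44/5*106 = -4664/5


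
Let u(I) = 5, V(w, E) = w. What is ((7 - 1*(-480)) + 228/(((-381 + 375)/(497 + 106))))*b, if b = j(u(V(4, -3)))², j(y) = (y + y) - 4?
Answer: -807372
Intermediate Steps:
j(y) = -4 + 2*y (j(y) = 2*y - 4 = -4 + 2*y)
b = 36 (b = (-4 + 2*5)² = (-4 + 10)² = 6² = 36)
((7 - 1*(-480)) + 228/(((-381 + 375)/(497 + 106))))*b = ((7 - 1*(-480)) + 228/(((-381 + 375)/(497 + 106))))*36 = ((7 + 480) + 228/((-6/603)))*36 = (487 + 228/((-6*1/603)))*36 = (487 + 228/(-2/201))*36 = (487 + 228*(-201/2))*36 = (487 - 22914)*36 = -22427*36 = -807372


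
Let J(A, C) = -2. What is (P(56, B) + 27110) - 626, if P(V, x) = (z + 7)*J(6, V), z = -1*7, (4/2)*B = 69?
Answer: 26484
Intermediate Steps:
B = 69/2 (B = (½)*69 = 69/2 ≈ 34.500)
z = -7
P(V, x) = 0 (P(V, x) = (-7 + 7)*(-2) = 0*(-2) = 0)
(P(56, B) + 27110) - 626 = (0 + 27110) - 626 = 27110 - 626 = 26484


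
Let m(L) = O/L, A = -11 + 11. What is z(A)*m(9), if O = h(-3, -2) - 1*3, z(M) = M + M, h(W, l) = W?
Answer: 0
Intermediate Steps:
A = 0
z(M) = 2*M
O = -6 (O = -3 - 1*3 = -3 - 3 = -6)
m(L) = -6/L
z(A)*m(9) = (2*0)*(-6/9) = 0*(-6*1/9) = 0*(-2/3) = 0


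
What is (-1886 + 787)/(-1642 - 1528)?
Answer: 1099/3170 ≈ 0.34669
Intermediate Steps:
(-1886 + 787)/(-1642 - 1528) = -1099/(-3170) = -1099*(-1/3170) = 1099/3170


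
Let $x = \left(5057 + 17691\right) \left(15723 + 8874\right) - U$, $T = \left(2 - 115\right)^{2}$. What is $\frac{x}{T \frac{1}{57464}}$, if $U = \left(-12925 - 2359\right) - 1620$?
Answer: $\frac{32153950169440}{12769} \approx 2.5181 \cdot 10^{9}$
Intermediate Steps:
$T = 12769$ ($T = \left(-113\right)^{2} = 12769$)
$U = -16904$ ($U = -15284 - 1620 = -16904$)
$x = 559549460$ ($x = \left(5057 + 17691\right) \left(15723 + 8874\right) - -16904 = 22748 \cdot 24597 + 16904 = 559532556 + 16904 = 559549460$)
$\frac{x}{T \frac{1}{57464}} = \frac{559549460}{12769 \cdot \frac{1}{57464}} = \frac{559549460}{\frac{12769}{57464}} = 559549460 \cdot \frac{57464}{12769} = \frac{32153950169440}{12769}$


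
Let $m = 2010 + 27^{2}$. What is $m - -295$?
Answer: $3034$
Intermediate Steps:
$m = 2739$ ($m = 2010 + 729 = 2739$)
$m - -295 = 2739 - -295 = 2739 + 295 = 3034$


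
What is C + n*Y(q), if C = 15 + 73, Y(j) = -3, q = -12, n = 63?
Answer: -101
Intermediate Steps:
C = 88
C + n*Y(q) = 88 + 63*(-3) = 88 - 189 = -101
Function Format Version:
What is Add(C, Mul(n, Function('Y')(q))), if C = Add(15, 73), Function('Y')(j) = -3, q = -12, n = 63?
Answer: -101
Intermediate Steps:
C = 88
Add(C, Mul(n, Function('Y')(q))) = Add(88, Mul(63, -3)) = Add(88, -189) = -101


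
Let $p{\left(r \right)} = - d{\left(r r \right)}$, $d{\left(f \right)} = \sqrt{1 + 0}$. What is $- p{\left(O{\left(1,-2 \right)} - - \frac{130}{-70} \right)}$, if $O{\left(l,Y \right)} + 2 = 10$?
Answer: $1$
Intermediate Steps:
$O{\left(l,Y \right)} = 8$ ($O{\left(l,Y \right)} = -2 + 10 = 8$)
$d{\left(f \right)} = 1$ ($d{\left(f \right)} = \sqrt{1} = 1$)
$p{\left(r \right)} = -1$ ($p{\left(r \right)} = \left(-1\right) 1 = -1$)
$- p{\left(O{\left(1,-2 \right)} - - \frac{130}{-70} \right)} = \left(-1\right) \left(-1\right) = 1$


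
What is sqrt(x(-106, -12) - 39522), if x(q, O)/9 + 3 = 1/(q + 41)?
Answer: I*sqrt(167095110)/65 ≈ 198.87*I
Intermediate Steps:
x(q, O) = -27 + 9/(41 + q) (x(q, O) = -27 + 9/(q + 41) = -27 + 9/(41 + q))
sqrt(x(-106, -12) - 39522) = sqrt(9*(-122 - 3*(-106))/(41 - 106) - 39522) = sqrt(9*(-122 + 318)/(-65) - 39522) = sqrt(9*(-1/65)*196 - 39522) = sqrt(-1764/65 - 39522) = sqrt(-2570694/65) = I*sqrt(167095110)/65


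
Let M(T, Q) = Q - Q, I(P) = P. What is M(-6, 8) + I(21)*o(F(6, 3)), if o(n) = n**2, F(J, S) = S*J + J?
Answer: 12096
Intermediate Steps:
F(J, S) = J + J*S (F(J, S) = J*S + J = J + J*S)
M(T, Q) = 0
M(-6, 8) + I(21)*o(F(6, 3)) = 0 + 21*(6*(1 + 3))**2 = 0 + 21*(6*4)**2 = 0 + 21*24**2 = 0 + 21*576 = 0 + 12096 = 12096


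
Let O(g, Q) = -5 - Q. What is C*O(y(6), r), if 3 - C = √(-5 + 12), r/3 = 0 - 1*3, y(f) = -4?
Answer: 12 - 4*√7 ≈ 1.4170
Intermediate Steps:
r = -9 (r = 3*(0 - 1*3) = 3*(0 - 3) = 3*(-3) = -9)
C = 3 - √7 (C = 3 - √(-5 + 12) = 3 - √7 ≈ 0.35425)
C*O(y(6), r) = (3 - √7)*(-5 - 1*(-9)) = (3 - √7)*(-5 + 9) = (3 - √7)*4 = 12 - 4*√7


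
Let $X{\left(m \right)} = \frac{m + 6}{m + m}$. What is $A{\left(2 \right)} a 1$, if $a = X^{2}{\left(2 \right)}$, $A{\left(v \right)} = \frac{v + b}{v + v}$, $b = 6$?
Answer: $8$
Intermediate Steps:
$X{\left(m \right)} = \frac{6 + m}{2 m}$
$A{\left(v \right)} = \frac{6 + v}{2 v}$ ($A{\left(v \right)} = \frac{v + 6}{v + v} = \frac{6 + v}{2 v}$)
$a = 4$ ($a = \left(\frac{6 + 2}{2 \cdot 2}\right)^{2} = \left(\frac{1}{2} \cdot \frac{1}{2} \cdot 8\right)^{2} = 2^{2} = 4$)
$A{\left(2 \right)} a 1 = \frac{6 + 2}{2 \cdot 2} \cdot 4 \cdot 1 = \frac{1}{2} \cdot \frac{1}{2} \cdot 8 \cdot 4 \cdot 1 = 2 \cdot 4 \cdot 1 = 8 \cdot 1 = 8$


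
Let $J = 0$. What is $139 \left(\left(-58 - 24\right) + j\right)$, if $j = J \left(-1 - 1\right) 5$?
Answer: $-11398$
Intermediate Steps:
$j = 0$ ($j = 0 \left(-1 - 1\right) 5 = 0 \left(-2\right) 5 = 0 \cdot 5 = 0$)
$139 \left(\left(-58 - 24\right) + j\right) = 139 \left(\left(-58 - 24\right) + 0\right) = 139 \left(-82 + 0\right) = 139 \left(-82\right) = -11398$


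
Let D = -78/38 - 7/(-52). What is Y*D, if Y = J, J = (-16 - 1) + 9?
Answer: 3790/247 ≈ 15.344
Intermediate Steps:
J = -8 (J = -17 + 9 = -8)
D = -1895/988 (D = -78*1/38 - 7*(-1/52) = -39/19 + 7/52 = -1895/988 ≈ -1.9180)
Y = -8
Y*D = -8*(-1895/988) = 3790/247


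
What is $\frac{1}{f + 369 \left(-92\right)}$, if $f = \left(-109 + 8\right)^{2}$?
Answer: $- \frac{1}{23747} \approx -4.2111 \cdot 10^{-5}$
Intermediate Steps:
$f = 10201$ ($f = \left(-101\right)^{2} = 10201$)
$\frac{1}{f + 369 \left(-92\right)} = \frac{1}{10201 + 369 \left(-92\right)} = \frac{1}{10201 - 33948} = \frac{1}{-23747} = - \frac{1}{23747}$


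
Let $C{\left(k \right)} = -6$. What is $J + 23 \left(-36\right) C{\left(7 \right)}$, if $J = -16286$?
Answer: $-11318$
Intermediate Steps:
$J + 23 \left(-36\right) C{\left(7 \right)} = -16286 + 23 \left(-36\right) \left(-6\right) = -16286 - -4968 = -16286 + 4968 = -11318$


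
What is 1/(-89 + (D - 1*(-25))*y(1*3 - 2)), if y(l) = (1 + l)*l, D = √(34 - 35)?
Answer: -39/1525 - 2*I/1525 ≈ -0.025574 - 0.0013115*I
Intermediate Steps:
D = I (D = √(-1) = I ≈ 1.0*I)
y(l) = l*(1 + l)
1/(-89 + (D - 1*(-25))*y(1*3 - 2)) = 1/(-89 + (I - 1*(-25))*((1*3 - 2)*(1 + (1*3 - 2)))) = 1/(-89 + (I + 25)*((3 - 2)*(1 + (3 - 2)))) = 1/(-89 + (25 + I)*(1*(1 + 1))) = 1/(-89 + (25 + I)*(1*2)) = 1/(-89 + (25 + I)*2) = 1/(-89 + (50 + 2*I)) = 1/(-39 + 2*I) = (-39 - 2*I)/1525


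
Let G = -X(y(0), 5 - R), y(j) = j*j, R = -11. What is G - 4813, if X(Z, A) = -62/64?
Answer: -153985/32 ≈ -4812.0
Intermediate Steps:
y(j) = j²
X(Z, A) = -31/32 (X(Z, A) = -62*1/64 = -31/32)
G = 31/32 (G = -1*(-31/32) = 31/32 ≈ 0.96875)
G - 4813 = 31/32 - 4813 = -153985/32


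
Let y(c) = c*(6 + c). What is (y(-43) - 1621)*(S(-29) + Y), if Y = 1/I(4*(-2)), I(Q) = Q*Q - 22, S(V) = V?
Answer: 6085/7 ≈ 869.29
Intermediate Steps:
I(Q) = -22 + Q² (I(Q) = Q² - 22 = -22 + Q²)
Y = 1/42 (Y = 1/(-22 + (4*(-2))²) = 1/(-22 + (-8)²) = 1/(-22 + 64) = 1/42 ≈ 0.023810)
(y(-43) - 1621)*(S(-29) + Y) = (-43*(6 - 43) - 1621)*(-29 + 1/42) = (-43*(-37) - 1621)*(-1217/42) = (1591 - 1621)*(-1217/42) = -30*(-1217/42) = 6085/7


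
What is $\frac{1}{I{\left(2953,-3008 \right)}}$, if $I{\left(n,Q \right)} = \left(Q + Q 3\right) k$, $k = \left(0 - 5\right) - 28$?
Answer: $\frac{1}{397056} \approx 2.5185 \cdot 10^{-6}$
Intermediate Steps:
$k = -33$ ($k = -5 - 28 = -33$)
$I{\left(n,Q \right)} = - 132 Q$ ($I{\left(n,Q \right)} = \left(Q + Q 3\right) \left(-33\right) = \left(Q + 3 Q\right) \left(-33\right) = 4 Q \left(-33\right) = - 132 Q$)
$\frac{1}{I{\left(2953,-3008 \right)}} = \frac{1}{\left(-132\right) \left(-3008\right)} = \frac{1}{397056}$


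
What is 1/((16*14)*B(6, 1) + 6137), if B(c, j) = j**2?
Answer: 1/6361 ≈ 0.00015721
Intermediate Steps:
1/((16*14)*B(6, 1) + 6137) = 1/((16*14)*1**2 + 6137) = 1/(224*1 + 6137) = 1/(224 + 6137) = 1/6361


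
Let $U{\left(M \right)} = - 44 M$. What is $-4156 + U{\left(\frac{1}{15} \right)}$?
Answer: $- \frac{62384}{15} \approx -4158.9$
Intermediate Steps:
$-4156 + U{\left(\frac{1}{15} \right)} = -4156 - \frac{44}{15} = - \frac{62384}{15}$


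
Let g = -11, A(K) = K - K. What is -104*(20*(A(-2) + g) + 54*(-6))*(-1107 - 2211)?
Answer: -187719168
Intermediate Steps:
A(K) = 0
-104*(20*(A(-2) + g) + 54*(-6))*(-1107 - 2211) = -104*(20*(0 - 11) + 54*(-6))*(-1107 - 2211) = -104*(20*(-11) - 324)*(-3318) = -104*(-220 - 324)*(-3318) = -(-56576)*(-3318) = -104*1804992 = -187719168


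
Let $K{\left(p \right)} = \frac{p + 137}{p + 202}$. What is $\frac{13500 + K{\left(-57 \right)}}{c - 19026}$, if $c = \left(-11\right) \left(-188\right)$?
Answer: $- \frac{195758}{245891} \approx -0.79612$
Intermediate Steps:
$K{\left(p \right)} = \frac{137 + p}{202 + p}$
$c = 2068$
$\frac{13500 + K{\left(-57 \right)}}{c - 19026} = \frac{13500 + \frac{137 - 57}{202 - 57}}{2068 - 19026} = \frac{13500 + \frac{1}{145} \cdot 80}{-16958} = \left(13500 + \frac{1}{145} \cdot 80\right) \left(- \frac{1}{16958}\right) = \left(13500 + \frac{16}{29}\right) \left(- \frac{1}{16958}\right) = \frac{391516}{29} \left(- \frac{1}{16958}\right) = - \frac{195758}{245891}$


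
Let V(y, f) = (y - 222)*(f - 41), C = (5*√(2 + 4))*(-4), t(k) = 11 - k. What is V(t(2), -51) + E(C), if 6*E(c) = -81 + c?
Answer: 39165/2 - 10*√6/3 ≈ 19574.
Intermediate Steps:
C = -20*√6 (C = (5*√6)*(-4) = -20*√6 ≈ -48.990)
V(y, f) = (-222 + y)*(-41 + f)
E(c) = -27/2 + c/6 (E(c) = (-81 + c)/6 = -27/2 + c/6)
V(t(2), -51) + E(C) = (9102 - 222*(-51) - 41*(11 - 1*2) - 51*(11 - 1*2)) + (-27/2 + (-20*√6)/6) = (9102 + 11322 - 41*(11 - 2) - 51*(11 - 2)) + (-27/2 - 10*√6/3) = (9102 + 11322 - 41*9 - 51*9) + (-27/2 - 10*√6/3) = (9102 + 11322 - 369 - 459) + (-27/2 - 10*√6/3) = 19596 + (-27/2 - 10*√6/3) = 39165/2 - 10*√6/3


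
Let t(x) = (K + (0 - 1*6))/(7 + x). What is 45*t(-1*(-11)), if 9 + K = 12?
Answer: -15/2 ≈ -7.5000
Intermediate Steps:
K = 3 (K = -9 + 12 = 3)
t(x) = -3/(7 + x) (t(x) = (3 + (0 - 1*6))/(7 + x) = (3 + (0 - 6))/(7 + x) = (3 - 6)/(7 + x) = -3/(7 + x))
45*t(-1*(-11)) = 45*(-3/(7 - 1*(-11))) = 45*(-3/(7 + 11)) = 45*(-3/18) = 45*(-3*1/18) = 45*(-⅙) = -15/2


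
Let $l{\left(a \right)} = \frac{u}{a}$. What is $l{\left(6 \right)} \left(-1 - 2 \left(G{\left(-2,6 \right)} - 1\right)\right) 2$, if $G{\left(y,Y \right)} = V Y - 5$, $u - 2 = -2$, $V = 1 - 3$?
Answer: $0$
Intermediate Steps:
$V = -2$ ($V = 1 - 3 = -2$)
$u = 0$ ($u = 2 - 2 = 0$)
$l{\left(a \right)} = 0$ ($l{\left(a \right)} = \frac{0}{a} = 0$)
$G{\left(y,Y \right)} = -5 - 2 Y$ ($G{\left(y,Y \right)} = - 2 Y - 5 = -5 - 2 Y$)
$l{\left(6 \right)} \left(-1 - 2 \left(G{\left(-2,6 \right)} - 1\right)\right) 2 = 0 \left(-1 - 2 \left(\left(-5 - 12\right) - 1\right)\right) 2 = 0 \left(-1 - 2 \left(-17 - 1\right)\right) 2 = 0 \left(-1 - -36\right) 2 = 0 \left(-1 + 36\right) 2 = 0 \cdot 35 \cdot 2 = 0 \cdot 2 = 0$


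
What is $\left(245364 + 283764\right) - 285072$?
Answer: $244056$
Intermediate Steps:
$\left(245364 + 283764\right) - 285072 = 529128 - 285072 = 244056$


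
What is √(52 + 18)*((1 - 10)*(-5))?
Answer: 45*√70 ≈ 376.50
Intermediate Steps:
√(52 + 18)*((1 - 10)*(-5)) = √70*(-9*(-5)) = √70*45 = 45*√70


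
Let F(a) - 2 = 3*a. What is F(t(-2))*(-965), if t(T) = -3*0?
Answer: -1930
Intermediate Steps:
t(T) = 0
F(a) = 2 + 3*a
F(t(-2))*(-965) = (2 + 3*0)*(-965) = (2 + 0)*(-965) = 2*(-965) = -1930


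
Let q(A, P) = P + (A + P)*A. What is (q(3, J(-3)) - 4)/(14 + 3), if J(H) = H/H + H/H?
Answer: 13/17 ≈ 0.76471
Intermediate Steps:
J(H) = 2 (J(H) = 1 + 1 = 2)
q(A, P) = P + A*(A + P)
(q(3, J(-3)) - 4)/(14 + 3) = ((2 + 3² + 3*2) - 4)/(14 + 3) = ((2 + 9 + 6) - 4)/17 = (17 - 4)*(1/17) = 13*(1/17) = 13/17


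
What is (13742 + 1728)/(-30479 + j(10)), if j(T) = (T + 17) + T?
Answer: -7735/15221 ≈ -0.50818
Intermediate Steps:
j(T) = 17 + 2*T (j(T) = (17 + T) + T = 17 + 2*T)
(13742 + 1728)/(-30479 + j(10)) = (13742 + 1728)/(-30479 + (17 + 2*10)) = 15470/(-30479 + (17 + 20)) = 15470/(-30479 + 37) = 15470/(-30442) = 15470*(-1/30442) = -7735/15221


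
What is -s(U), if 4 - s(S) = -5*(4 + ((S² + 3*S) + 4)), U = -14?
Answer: -814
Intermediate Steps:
s(S) = 44 + 5*S² + 15*S (s(S) = 4 - (-5)*(4 + ((S² + 3*S) + 4)) = 4 - (-5)*(4 + (4 + S² + 3*S)) = 4 - (-5)*(8 + S² + 3*S) = 4 - (-40 - 15*S - 5*S²) = 4 + (40 + 5*S² + 15*S) = 44 + 5*S² + 15*S)
-s(U) = -(44 + 5*(-14)² + 15*(-14)) = -(44 + 5*196 - 210) = -(44 + 980 - 210) = -1*814 = -814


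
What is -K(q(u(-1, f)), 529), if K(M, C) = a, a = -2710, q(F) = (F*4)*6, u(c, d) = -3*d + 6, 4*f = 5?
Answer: 2710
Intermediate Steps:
f = 5/4 (f = (¼)*5 = 5/4 ≈ 1.2500)
u(c, d) = 6 - 3*d
q(F) = 24*F (q(F) = (4*F)*6 = 24*F)
K(M, C) = -2710
-K(q(u(-1, f)), 529) = -1*(-2710) = 2710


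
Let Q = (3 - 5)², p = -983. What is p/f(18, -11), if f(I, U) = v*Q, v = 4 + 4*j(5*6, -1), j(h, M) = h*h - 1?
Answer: -983/14400 ≈ -0.068264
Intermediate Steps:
j(h, M) = -1 + h² (j(h, M) = h² - 1 = -1 + h²)
Q = 4 (Q = (-2)² = 4)
v = 3600 (v = 4 + 4*(-1 + (5*6)²) = 4 + 4*(-1 + 30²) = 4 + 4*(-1 + 900) = 4 + 4*899 = 4 + 3596 = 3600)
f(I, U) = 14400 (f(I, U) = 3600*4 = 14400)
p/f(18, -11) = -983/14400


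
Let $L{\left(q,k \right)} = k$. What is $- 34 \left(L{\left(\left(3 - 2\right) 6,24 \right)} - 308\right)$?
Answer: $9656$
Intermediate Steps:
$- 34 \left(L{\left(\left(3 - 2\right) 6,24 \right)} - 308\right) = - 34 \left(24 - 308\right) = \left(-34\right) \left(-284\right) = 9656$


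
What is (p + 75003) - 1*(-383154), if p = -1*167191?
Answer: 290966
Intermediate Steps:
p = -167191
(p + 75003) - 1*(-383154) = (-167191 + 75003) - 1*(-383154) = -92188 + 383154 = 290966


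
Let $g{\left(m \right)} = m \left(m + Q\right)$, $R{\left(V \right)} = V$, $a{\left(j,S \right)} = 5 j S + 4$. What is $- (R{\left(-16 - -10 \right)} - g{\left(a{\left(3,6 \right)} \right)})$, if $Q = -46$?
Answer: $4518$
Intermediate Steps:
$a{\left(j,S \right)} = 4 + 5 S j$ ($a{\left(j,S \right)} = 5 S j + 4 = 4 + 5 S j$)
$g{\left(m \right)} = m \left(-46 + m\right)$ ($g{\left(m \right)} = m \left(m - 46\right) = m \left(-46 + m\right)$)
$- (R{\left(-16 - -10 \right)} - g{\left(a{\left(3,6 \right)} \right)}) = - (\left(-16 - -10\right) - \left(4 + 5 \cdot 6 \cdot 3\right) \left(-46 + \left(4 + 5 \cdot 6 \cdot 3\right)\right)) = - (\left(-16 + 10\right) - \left(4 + 90\right) \left(-46 + \left(4 + 90\right)\right)) = - (-6 - 94 \left(-46 + 94\right)) = - (-6 - 94 \cdot 48) = - (-6 - 4512) = \left(-1\right) \left(-4518\right) = 4518$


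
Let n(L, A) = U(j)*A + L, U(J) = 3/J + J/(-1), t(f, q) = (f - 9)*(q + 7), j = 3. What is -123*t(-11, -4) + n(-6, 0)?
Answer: 7374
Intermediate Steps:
t(f, q) = (-9 + f)*(7 + q)
U(J) = -J + 3/J (U(J) = 3/J + J*(-1) = 3/J - J = -J + 3/J)
n(L, A) = L - 2*A (n(L, A) = (-1*3 + 3/3)*A + L = (-3 + 3*(1/3))*A + L = (-3 + 1)*A + L = -2*A + L = L - 2*A)
-123*t(-11, -4) + n(-6, 0) = -123*(-63 - 9*(-4) + 7*(-11) - 11*(-4)) + (-6 - 2*0) = -123*(-63 + 36 - 77 + 44) + (-6 + 0) = -123*(-60) - 6 = 7380 - 6 = 7374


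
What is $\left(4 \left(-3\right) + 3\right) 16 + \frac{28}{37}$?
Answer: $- \frac{5300}{37} \approx -143.24$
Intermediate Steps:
$\left(4 \left(-3\right) + 3\right) 16 + \frac{28}{37} = \left(-12 + 3\right) 16 + 28 \cdot \frac{1}{37} = \left(-9\right) 16 + \frac{28}{37} = -144 + \frac{28}{37} = - \frac{5300}{37}$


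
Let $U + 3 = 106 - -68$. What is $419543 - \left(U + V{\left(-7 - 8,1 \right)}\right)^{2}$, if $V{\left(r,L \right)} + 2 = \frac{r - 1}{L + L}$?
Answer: $393622$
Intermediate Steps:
$V{\left(r,L \right)} = -2 + \frac{-1 + r}{2 L}$ ($V{\left(r,L \right)} = -2 + \frac{r - 1}{L + L} = -2 + \frac{-1 + r}{2 L}$)
$U = 171$ ($U = -3 + \left(106 - -68\right) = -3 + \left(106 + 68\right) = -3 + 174 = 171$)
$419543 - \left(U + V{\left(-7 - 8,1 \right)}\right)^{2} = 419543 - \left(171 + \frac{-1 - 15 - 4}{2 \cdot 1}\right)^{2} = 419543 - \left(171 + \frac{1}{2} \cdot 1 \left(-1 - 15 - 4\right)\right)^{2} = 419543 - \left(171 + \frac{1}{2} \cdot 1 \left(-20\right)\right)^{2} = 419543 - \left(171 - 10\right)^{2} = 419543 - 161^{2} = 419543 - 25921 = 393622$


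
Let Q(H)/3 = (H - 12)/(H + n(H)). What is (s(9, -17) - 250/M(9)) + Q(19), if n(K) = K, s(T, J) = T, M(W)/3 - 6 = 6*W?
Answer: 1396/171 ≈ 8.1637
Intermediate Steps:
M(W) = 18 + 18*W (M(W) = 18 + 3*(6*W) = 18 + 18*W)
Q(H) = 3*(-12 + H)/(2*H) (Q(H) = 3*((H - 12)/(H + H)) = 3*((-12 + H)/((2*H))) = 3*((-12 + H)*(1/(2*H))) = 3*((-12 + H)/(2*H)) = 3*(-12 + H)/(2*H))
(s(9, -17) - 250/M(9)) + Q(19) = (9 - 250/(18 + 18*9)) + (3/2 - 18/19) = (9 - 250/(18 + 162)) + (3/2 - 18*1/19) = (9 - 250/180) + (3/2 - 18/19) = (9 - 250*1/180) + 21/38 = (9 - 25/18) + 21/38 = 137/18 + 21/38 = 1396/171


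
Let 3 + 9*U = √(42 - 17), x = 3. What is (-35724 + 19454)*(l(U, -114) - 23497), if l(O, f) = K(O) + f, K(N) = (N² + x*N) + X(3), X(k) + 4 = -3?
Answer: 31124510000/81 ≈ 3.8425e+8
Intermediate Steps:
X(k) = -7 (X(k) = -4 - 3 = -7)
K(N) = -7 + N² + 3*N (K(N) = (N² + 3*N) - 7 = -7 + N² + 3*N)
U = 2/9 (U = -⅓ + √(42 - 17)/9 = -⅓ + √25/9 = -⅓ + (⅑)*5 = -⅓ + 5/9 = 2/9 ≈ 0.22222)
l(O, f) = -7 + f + O² + 3*O (l(O, f) = (-7 + O² + 3*O) + f = -7 + f + O² + 3*O)
(-35724 + 19454)*(l(U, -114) - 23497) = (-35724 + 19454)*((-7 - 114 + (2/9)² + 3*(2/9)) - 23497) = -16270*((-7 - 114 + 4/81 + ⅔) - 23497) = -16270*(-9743/81 - 23497) = -16270*(-1913000/81) = 31124510000/81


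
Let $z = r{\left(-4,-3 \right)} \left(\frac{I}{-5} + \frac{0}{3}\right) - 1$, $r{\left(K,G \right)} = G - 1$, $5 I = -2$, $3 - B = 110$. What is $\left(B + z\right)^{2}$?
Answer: $\frac{7333264}{625} \approx 11733.0$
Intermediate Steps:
$B = -107$ ($B = 3 - 110 = -107$)
$I = - \frac{2}{5}$ ($I = \frac{1}{5} \left(-2\right) = - \frac{2}{5} \approx -0.4$)
$r{\left(K,G \right)} = -1 + G$
$z = - \frac{33}{25}$ ($z = \left(-1 - 3\right) \left(- \frac{2}{5 \left(-5\right)} + \frac{0}{3}\right) - 1 = - 4 \left(\left(- \frac{2}{5}\right) \left(- \frac{1}{5}\right) + 0 \cdot \frac{1}{3}\right) - 1 = - 4 \left(\frac{2}{25} + 0\right) - 1 = \left(-4\right) \frac{2}{25} - 1 = - \frac{8}{25} - 1 = - \frac{33}{25} \approx -1.32$)
$\left(B + z\right)^{2} = \left(-107 - \frac{33}{25}\right)^{2} = \left(- \frac{2708}{25}\right)^{2} = \frac{7333264}{625}$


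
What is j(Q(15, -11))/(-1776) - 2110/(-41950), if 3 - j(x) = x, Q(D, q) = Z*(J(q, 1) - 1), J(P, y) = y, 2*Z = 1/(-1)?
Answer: 120717/2483440 ≈ 0.048609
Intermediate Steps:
Z = -1/2 (Z = (1/2)/(-1) = (1/2)*(-1) = -1/2 ≈ -0.50000)
Q(D, q) = 0 (Q(D, q) = -(1 - 1)/2 = -1/2*0 = 0)
j(x) = 3 - x
j(Q(15, -11))/(-1776) - 2110/(-41950) = (3 - 1*0)/(-1776) - 2110/(-41950) = (3 + 0)*(-1/1776) - 2110*(-1/41950) = 3*(-1/1776) + 211/4195 = -1/592 + 211/4195 = 120717/2483440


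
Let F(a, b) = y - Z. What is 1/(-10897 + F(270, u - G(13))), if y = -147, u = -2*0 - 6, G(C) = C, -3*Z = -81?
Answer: -1/11071 ≈ -9.0326e-5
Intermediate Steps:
Z = 27 (Z = -⅓*(-81) = 27)
u = -6 (u = 0 - 6 = -6)
F(a, b) = -174 (F(a, b) = -147 - 1*27 = -147 - 27 = -174)
1/(-10897 + F(270, u - G(13))) = 1/(-10897 - 174) = 1/(-11071) = -1/11071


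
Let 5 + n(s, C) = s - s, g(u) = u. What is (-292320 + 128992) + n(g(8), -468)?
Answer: -163333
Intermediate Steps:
n(s, C) = -5 (n(s, C) = -5 + (s - s) = -5 + 0 = -5)
(-292320 + 128992) + n(g(8), -468) = (-292320 + 128992) - 5 = -163328 - 5 = -163333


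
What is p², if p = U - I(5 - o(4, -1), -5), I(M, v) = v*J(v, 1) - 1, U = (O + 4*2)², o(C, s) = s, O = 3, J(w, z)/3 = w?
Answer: 2209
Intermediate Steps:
J(w, z) = 3*w
U = 121 (U = (3 + 4*2)² = (3 + 8)² = 11² = 121)
I(M, v) = -1 + 3*v² (I(M, v) = v*(3*v) - 1 = 3*v² - 1 = -1 + 3*v²)
p = 47 (p = 121 - (-1 + 3*(-5)²) = 121 - (-1 + 3*25) = 121 - (-1 + 75) = 121 - 1*74 = 121 - 74 = 47)
p² = 47² = 2209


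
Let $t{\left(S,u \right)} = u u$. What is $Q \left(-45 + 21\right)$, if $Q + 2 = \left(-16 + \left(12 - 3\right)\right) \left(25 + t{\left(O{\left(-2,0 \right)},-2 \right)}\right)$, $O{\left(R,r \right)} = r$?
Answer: $4920$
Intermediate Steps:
$t{\left(S,u \right)} = u^{2}$
$Q = -205$ ($Q = -2 + \left(-16 + \left(12 - 3\right)\right) \left(25 + \left(-2\right)^{2}\right) = -2 + \left(-16 + 9\right) \left(25 + 4\right) = -2 - 203 = -205$)
$Q \left(-45 + 21\right) = - 205 \left(-45 + 21\right) = \left(-205\right) \left(-24\right) = 4920$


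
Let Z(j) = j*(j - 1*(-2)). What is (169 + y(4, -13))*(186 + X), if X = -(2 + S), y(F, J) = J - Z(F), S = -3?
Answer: 24684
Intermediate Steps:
Z(j) = j*(2 + j) (Z(j) = j*(j + 2) = j*(2 + j))
y(F, J) = J - F*(2 + F)
X = 1 (X = -(2 - 3) = -1*(-1) = 1)
(169 + y(4, -13))*(186 + X) = (169 + (-13 - 1*4*(2 + 4)))*(186 + 1) = (169 + (-13 - 1*4*6))*187 = (169 + (-13 - 24))*187 = (169 - 37)*187 = 132*187 = 24684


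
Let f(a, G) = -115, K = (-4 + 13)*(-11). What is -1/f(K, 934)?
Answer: 1/115 ≈ 0.0086956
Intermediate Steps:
K = -99 (K = 9*(-11) = -99)
-1/f(K, 934) = -1/(-115) = -1*(-1/115) = 1/115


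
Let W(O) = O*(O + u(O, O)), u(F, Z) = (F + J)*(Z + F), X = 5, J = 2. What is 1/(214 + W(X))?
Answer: 1/589 ≈ 0.0016978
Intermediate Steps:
u(F, Z) = (2 + F)*(F + Z) (u(F, Z) = (F + 2)*(Z + F) = (2 + F)*(F + Z))
W(O) = O*(2*O² + 5*O) (W(O) = O*(O + (O² + 2*O + 2*O + O*O)) = O*(O + (O² + 2*O + 2*O + O²)) = O*(O + (2*O² + 4*O)) = O*(2*O² + 5*O))
1/(214 + W(X)) = 1/(214 + 5²*(5 + 2*5)) = 1/(214 + 25*(5 + 10)) = 1/(214 + 25*15) = 1/(214 + 375) = 1/589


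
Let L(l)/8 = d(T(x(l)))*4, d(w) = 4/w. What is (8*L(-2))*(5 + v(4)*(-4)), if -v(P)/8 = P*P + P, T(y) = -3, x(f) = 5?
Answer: -220160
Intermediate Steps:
v(P) = -8*P - 8*P**2 (v(P) = -8*(P*P + P) = -8*(P**2 + P) = -8*(P + P**2) = -8*P - 8*P**2)
L(l) = -128/3 (L(l) = 8*((4/(-3))*4) = 8*((4*(-1/3))*4) = 8*(-4/3*4) = 8*(-16/3) = -128/3)
(8*L(-2))*(5 + v(4)*(-4)) = (8*(-128/3))*(5 - 8*4*(1 + 4)*(-4)) = -1024*(5 - 8*4*5*(-4))/3 = -1024*(5 - 160*(-4))/3 = -1024*(5 + 640)/3 = -1024/3*645 = -220160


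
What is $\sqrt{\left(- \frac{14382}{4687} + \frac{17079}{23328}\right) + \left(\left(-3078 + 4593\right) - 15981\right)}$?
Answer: $\frac{i \sqrt{14829141393043026}}{1012392} \approx 120.28 i$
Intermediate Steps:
$\sqrt{\left(- \frac{14382}{4687} + \frac{17079}{23328}\right) + \left(\left(-3078 + 4593\right) - 15981\right)} = \sqrt{\left(\left(-14382\right) \frac{1}{4687} + 17079 \cdot \frac{1}{23328}\right) + \left(1515 - 15981\right)} = \sqrt{\left(- \frac{14382}{4687} + \frac{5693}{7776}\right) - 14466} = \sqrt{- \frac{85151341}{36446112} - 14466} = \sqrt{- \frac{527314607533}{36446112}} = \frac{i \sqrt{14829141393043026}}{1012392}$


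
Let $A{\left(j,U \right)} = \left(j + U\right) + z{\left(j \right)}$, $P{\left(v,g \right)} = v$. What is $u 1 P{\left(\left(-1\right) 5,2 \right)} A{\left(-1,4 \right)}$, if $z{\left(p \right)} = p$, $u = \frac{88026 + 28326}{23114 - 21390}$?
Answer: $- \frac{290880}{431} \approx -674.9$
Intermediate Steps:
$u = \frac{29088}{431}$ ($u = \frac{116352}{1724} = 116352 \cdot \frac{1}{1724} = \frac{29088}{431} \approx 67.49$)
$A{\left(j,U \right)} = U + 2 j$ ($A{\left(j,U \right)} = \left(j + U\right) + j = \left(U + j\right) + j = U + 2 j$)
$u 1 P{\left(\left(-1\right) 5,2 \right)} A{\left(-1,4 \right)} = \frac{29088 \cdot 1 \left(\left(-1\right) 5\right) \left(4 + 2 \left(-1\right)\right)}{431} = \frac{29088 \cdot 1 \left(-5\right) \left(4 - 2\right)}{431} = \frac{29088 \left(\left(-5\right) 2\right)}{431} = \frac{29088}{431} \left(-10\right) = - \frac{290880}{431}$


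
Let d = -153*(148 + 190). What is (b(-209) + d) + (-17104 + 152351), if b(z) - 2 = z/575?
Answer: 48032416/575 ≈ 83535.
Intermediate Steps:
d = -51714 (d = -153*338 = -51714)
b(z) = 2 + z/575
(b(-209) + d) + (-17104 + 152351) = ((2 + (1/575)*(-209)) - 51714) + (-17104 + 152351) = ((2 - 209/575) - 51714) + 135247 = (941/575 - 51714) + 135247 = -29734609/575 + 135247 = 48032416/575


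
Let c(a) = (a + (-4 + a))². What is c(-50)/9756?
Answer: 2704/2439 ≈ 1.1087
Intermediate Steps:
c(a) = (-4 + 2*a)²
c(-50)/9756 = (4*(-2 - 50)²)/9756 = (4*(-52)²)*(1/9756) = (4*2704)*(1/9756) = 10816*(1/9756) = 2704/2439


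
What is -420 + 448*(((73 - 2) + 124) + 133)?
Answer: 146524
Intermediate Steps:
-420 + 448*(((73 - 2) + 124) + 133) = -420 + 448*((71 + 124) + 133) = -420 + 448*(195 + 133) = -420 + 448*328 = -420 + 146944 = 146524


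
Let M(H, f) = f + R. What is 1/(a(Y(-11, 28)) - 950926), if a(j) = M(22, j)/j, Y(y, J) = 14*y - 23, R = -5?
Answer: -177/168313720 ≈ -1.0516e-6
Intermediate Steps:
M(H, f) = -5 + f (M(H, f) = f - 5 = -5 + f)
Y(y, J) = -23 + 14*y
a(j) = (-5 + j)/j
1/(a(Y(-11, 28)) - 950926) = 1/((-5 + (-23 + 14*(-11)))/(-23 + 14*(-11)) - 950926) = 1/((-5 + (-23 - 154))/(-23 - 154) - 950926) = 1/((-5 - 177)/(-177) - 950926) = 1/(-1/177*(-182) - 950926) = 1/(182/177 - 950926) = 1/(-168313720/177) = -177/168313720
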